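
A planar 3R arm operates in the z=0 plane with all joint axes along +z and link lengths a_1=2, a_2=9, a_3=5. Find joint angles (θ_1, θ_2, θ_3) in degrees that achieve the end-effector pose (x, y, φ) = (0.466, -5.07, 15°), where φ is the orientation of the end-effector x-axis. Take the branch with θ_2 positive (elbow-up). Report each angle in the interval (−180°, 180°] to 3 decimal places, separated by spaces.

wrist centre = target − a_3·(cos φ, sin φ) = (-4.3636, -6.3641)
cos θ_2 = (59.5430−2²−9²)/(2·2·9) = -0.7071; θ_2 = 135.0027° (elbow-up)
β = atan2(-6.3641,-4.3636) = -124.4370°; ψ = atan2(6.3637,-4.3643) = 124.4427°
θ_1 = β − ψ = -248.8797°
θ_3 = φ − θ_1 − θ_2 = 128.8770° (wrapped to (-180°,180°])

111.120 135.003 128.877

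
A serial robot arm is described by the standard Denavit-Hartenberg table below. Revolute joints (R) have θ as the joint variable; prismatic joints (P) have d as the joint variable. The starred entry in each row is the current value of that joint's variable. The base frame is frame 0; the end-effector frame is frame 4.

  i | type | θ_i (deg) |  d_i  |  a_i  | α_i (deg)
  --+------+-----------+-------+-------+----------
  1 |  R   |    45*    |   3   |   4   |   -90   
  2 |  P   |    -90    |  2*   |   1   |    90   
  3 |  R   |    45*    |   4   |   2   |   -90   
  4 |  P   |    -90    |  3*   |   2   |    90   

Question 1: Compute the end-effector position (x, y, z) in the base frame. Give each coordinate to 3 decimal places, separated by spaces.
after link 1: o_1 = (2.8284, 2.8284, 3.0000)
after link 2: o_2 = (1.4142, 4.2426, 4.0000)
after link 3: o_3 = (-2.4142, 2.4142, 5.4142)
after link 4: o_4 = (-5.3284, 2.5000, 3.2929)

-5.328 2.500 3.293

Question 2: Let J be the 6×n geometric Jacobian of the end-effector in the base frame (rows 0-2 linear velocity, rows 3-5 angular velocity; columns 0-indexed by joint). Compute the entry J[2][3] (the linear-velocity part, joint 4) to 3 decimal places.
-0.707

prismatic axis z_3 = (-0.5000,0.5000,-0.7071)
J_v[:, 3] = z_3; J_ω[:, 3] = (0,0,0)
entry J[2][3] = -0.7071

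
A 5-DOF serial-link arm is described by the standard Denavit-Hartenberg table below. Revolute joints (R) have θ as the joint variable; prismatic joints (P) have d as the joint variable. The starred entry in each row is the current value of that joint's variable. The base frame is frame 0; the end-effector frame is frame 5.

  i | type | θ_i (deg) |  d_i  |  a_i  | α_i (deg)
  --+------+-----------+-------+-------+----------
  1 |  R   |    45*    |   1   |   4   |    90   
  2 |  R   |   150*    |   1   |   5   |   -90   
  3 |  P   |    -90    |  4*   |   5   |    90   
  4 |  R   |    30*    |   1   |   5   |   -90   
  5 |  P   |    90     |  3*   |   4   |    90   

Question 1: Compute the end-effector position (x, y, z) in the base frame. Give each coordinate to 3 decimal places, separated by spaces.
0.957 -11.531 -2.879

after link 1: o_1 = (2.8284, 2.8284, 1.0000)
after link 2: o_2 = (0.4737, -0.9405, 3.5000)
after link 3: o_3 = (2.5950, -5.8903, 0.0359)
after link 4: o_4 = (5.3853, -9.2237, -2.6292)
after link 5: o_5 = (0.9566, -11.5311, -2.8792)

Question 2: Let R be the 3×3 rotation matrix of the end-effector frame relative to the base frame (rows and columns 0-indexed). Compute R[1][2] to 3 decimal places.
-0.789

End-effector z-axis (col 2 of R) = (0.4356,-0.7891,-0.4330)
R[1][2] = -0.7891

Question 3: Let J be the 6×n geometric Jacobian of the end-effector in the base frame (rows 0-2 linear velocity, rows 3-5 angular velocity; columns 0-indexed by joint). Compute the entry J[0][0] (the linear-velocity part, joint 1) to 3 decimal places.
11.531

axis z_0 = ẑ; lever o_n−o_0 = (0.9566,-11.5311,-2.8792)
cross product → J_v[:, 0] = (11.5311,0.9566,-0.0000)
J_ω[:, 0] = z_0
entry J[0][0] = 11.5311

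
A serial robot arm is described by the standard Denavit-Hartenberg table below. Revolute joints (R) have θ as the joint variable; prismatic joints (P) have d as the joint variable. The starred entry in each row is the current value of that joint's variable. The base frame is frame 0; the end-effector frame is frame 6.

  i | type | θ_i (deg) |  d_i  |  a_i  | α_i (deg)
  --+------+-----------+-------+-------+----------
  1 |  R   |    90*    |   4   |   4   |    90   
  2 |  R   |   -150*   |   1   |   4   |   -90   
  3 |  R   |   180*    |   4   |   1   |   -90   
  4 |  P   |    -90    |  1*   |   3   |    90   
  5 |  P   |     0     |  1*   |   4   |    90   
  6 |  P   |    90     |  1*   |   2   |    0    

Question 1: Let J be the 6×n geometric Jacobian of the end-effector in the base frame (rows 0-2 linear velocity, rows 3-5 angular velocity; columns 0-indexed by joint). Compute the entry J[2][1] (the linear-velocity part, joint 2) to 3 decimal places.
axis z_1 = (1.0000,-0.0000,0.0000); lever o_n−o_1 = (1.0000,0.3038,-12.5263)
cross product → J_v[:, 1] = (0.0000,12.5263,0.3038)
J_ω[:, 1] = z_1
entry J[2][1] = 0.3038

0.304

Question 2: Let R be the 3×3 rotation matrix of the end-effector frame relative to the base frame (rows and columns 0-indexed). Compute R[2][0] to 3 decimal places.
-0.500

End-effector x-axis (col 0 of R) = (0.0000,-0.8660,-0.5000)
R[2][0] = -0.5000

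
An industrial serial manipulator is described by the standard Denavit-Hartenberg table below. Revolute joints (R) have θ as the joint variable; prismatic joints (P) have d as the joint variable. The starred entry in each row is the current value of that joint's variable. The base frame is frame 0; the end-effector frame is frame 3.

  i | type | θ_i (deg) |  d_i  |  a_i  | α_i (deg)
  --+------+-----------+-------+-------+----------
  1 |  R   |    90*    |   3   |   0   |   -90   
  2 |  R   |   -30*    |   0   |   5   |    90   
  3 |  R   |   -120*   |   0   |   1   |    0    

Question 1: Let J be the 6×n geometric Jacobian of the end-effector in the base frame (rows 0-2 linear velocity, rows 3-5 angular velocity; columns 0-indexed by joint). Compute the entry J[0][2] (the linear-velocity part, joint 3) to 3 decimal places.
axis z_2 = (-0.0000,-0.5000,0.8660); lever o_n−o_2 = (0.8660,-0.4330,-0.2500)
cross product → J_v[:, 2] = (0.5000,0.7500,0.4330)
J_ω[:, 2] = z_2
entry J[0][2] = 0.5000

0.500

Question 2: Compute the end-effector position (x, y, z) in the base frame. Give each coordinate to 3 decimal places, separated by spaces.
0.866 3.897 5.250

after link 1: o_1 = (0.0000, 0.0000, 3.0000)
after link 2: o_2 = (0.0000, 4.3301, 5.5000)
after link 3: o_3 = (0.8660, 3.8971, 5.2500)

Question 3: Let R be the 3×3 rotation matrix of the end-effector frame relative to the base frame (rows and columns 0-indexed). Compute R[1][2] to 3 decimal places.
-0.500

End-effector z-axis (col 2 of R) = (-0.0000,-0.5000,0.8660)
R[1][2] = -0.5000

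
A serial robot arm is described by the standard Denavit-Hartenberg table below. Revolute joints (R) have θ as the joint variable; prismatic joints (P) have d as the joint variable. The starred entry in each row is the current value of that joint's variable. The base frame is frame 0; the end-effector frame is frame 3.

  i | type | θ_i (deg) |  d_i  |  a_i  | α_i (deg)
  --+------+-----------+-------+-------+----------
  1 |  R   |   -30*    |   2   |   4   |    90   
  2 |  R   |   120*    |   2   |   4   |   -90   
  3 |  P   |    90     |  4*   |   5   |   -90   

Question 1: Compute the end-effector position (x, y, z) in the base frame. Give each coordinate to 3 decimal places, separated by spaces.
after link 1: o_1 = (3.4641, -2.0000, 2.0000)
after link 2: o_2 = (0.7321, -2.7321, 5.4641)
after link 3: o_3 = (0.2321, 3.3301, 3.4641)

0.232 3.330 3.464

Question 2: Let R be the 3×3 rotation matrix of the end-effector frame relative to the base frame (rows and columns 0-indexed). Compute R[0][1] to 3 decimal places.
0.750

End-effector y-axis (col 1 of R) = (0.7500,-0.4330,0.5000)
R[0][1] = 0.7500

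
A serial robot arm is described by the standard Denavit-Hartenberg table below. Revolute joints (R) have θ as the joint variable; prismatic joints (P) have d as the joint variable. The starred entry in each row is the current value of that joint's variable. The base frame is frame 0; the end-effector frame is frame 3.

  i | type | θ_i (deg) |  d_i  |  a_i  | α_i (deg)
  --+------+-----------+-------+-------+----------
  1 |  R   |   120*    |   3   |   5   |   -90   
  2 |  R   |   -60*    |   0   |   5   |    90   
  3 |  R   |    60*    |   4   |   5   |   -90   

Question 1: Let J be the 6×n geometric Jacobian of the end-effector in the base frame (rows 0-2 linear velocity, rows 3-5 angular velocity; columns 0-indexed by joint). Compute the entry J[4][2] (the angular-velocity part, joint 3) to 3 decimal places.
axis z_2 = (0.4330,-0.7500,0.5000); lever o_n−o_2 = (-2.6429,-4.0825,4.1651)
cross product → J_v[:, 2] = (-1.0825,-3.1250,-3.7500)
J_ω[:, 2] = z_2
entry J[4][2] = -0.7500

-0.750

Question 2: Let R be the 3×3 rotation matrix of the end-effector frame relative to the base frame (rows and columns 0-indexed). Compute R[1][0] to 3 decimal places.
-0.217

End-effector x-axis (col 0 of R) = (-0.8750,-0.2165,0.4330)
R[1][0] = -0.2165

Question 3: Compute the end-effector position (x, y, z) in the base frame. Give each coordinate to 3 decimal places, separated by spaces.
-6.393 2.413 11.495

after link 1: o_1 = (-2.5000, 4.3301, 3.0000)
after link 2: o_2 = (-3.7500, 6.4952, 7.3301)
after link 3: o_3 = (-6.3929, 2.4127, 11.4952)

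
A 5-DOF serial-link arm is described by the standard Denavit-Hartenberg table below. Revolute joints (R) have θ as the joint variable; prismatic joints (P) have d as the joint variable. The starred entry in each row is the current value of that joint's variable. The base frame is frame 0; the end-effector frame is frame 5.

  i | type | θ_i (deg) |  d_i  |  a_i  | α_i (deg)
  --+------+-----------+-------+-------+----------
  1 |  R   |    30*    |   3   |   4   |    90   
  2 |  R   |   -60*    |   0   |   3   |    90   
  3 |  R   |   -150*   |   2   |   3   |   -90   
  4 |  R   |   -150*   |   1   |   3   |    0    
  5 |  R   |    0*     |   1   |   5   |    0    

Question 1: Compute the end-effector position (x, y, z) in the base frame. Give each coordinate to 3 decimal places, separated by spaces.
2.285 1.051 -6.410

after link 1: o_1 = (3.4641, 2.0000, 3.0000)
after link 2: o_2 = (4.7631, 2.7500, 0.4019)
after link 3: o_3 = (1.3881, 2.5335, 1.6519)
after link 4: o_4 = (1.6704, 2.1965, -1.4796)
after link 5: o_5 = (2.2853, 1.0514, -6.4103)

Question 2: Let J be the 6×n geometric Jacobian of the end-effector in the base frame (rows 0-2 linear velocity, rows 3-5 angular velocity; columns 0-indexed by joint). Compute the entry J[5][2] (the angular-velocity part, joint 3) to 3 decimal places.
axis z_2 = (-0.7500,-0.4330,-0.5000); lever o_n−o_2 = (-2.4779,-1.6986,-6.8122)
cross product → J_v[:, 2] = (2.1005,-3.8702,0.2010)
J_ω[:, 2] = z_2
entry J[5][2] = -0.5000

-0.500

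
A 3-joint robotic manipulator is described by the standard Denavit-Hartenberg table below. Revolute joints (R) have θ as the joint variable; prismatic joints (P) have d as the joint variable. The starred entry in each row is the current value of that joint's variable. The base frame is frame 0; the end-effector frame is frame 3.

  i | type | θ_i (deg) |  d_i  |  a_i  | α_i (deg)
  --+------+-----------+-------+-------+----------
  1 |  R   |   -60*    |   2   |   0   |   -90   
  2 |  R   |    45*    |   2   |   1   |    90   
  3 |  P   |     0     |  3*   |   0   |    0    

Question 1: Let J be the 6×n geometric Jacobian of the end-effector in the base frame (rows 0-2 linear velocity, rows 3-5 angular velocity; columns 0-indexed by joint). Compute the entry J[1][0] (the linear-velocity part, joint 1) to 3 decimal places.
3.146

axis z_0 = ẑ; lever o_n−o_0 = (3.1463,-1.4495,3.4142)
cross product → J_v[:, 0] = (1.4495,3.1463,-0.0000)
J_ω[:, 0] = z_0
entry J[1][0] = 3.1463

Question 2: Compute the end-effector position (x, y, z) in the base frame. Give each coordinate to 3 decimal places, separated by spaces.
3.146 -1.449 3.414

after link 1: o_1 = (0.0000, 0.0000, 2.0000)
after link 2: o_2 = (2.0856, 0.3876, 1.2929)
after link 3: o_3 = (3.1463, -1.4495, 3.4142)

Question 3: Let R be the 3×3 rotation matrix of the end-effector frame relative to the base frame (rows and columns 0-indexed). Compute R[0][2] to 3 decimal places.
End-effector z-axis (col 2 of R) = (0.3536,-0.6124,0.7071)
R[0][2] = 0.3536

0.354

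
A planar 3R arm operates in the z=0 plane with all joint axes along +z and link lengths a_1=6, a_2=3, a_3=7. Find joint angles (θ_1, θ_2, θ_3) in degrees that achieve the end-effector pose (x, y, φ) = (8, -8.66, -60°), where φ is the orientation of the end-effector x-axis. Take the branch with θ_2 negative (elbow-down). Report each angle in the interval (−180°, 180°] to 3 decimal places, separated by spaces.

wrist centre = target − a_3·(cos φ, sin φ) = (4.5000, -2.5978)
cos θ_2 = (26.9987−6²−3²)/(2·6·3) = -0.5000; θ_2 = -120.0024° (elbow-down)
β = atan2(-2.5978,4.5000) = -29.9976°; ψ = atan2(-2.5980,4.4999) = -30.0000°
θ_1 = β − ψ = 0.0024°
θ_3 = φ − θ_1 − θ_2 = 60.0000° (wrapped to (-180°,180°])

0.002 -120.002 60.000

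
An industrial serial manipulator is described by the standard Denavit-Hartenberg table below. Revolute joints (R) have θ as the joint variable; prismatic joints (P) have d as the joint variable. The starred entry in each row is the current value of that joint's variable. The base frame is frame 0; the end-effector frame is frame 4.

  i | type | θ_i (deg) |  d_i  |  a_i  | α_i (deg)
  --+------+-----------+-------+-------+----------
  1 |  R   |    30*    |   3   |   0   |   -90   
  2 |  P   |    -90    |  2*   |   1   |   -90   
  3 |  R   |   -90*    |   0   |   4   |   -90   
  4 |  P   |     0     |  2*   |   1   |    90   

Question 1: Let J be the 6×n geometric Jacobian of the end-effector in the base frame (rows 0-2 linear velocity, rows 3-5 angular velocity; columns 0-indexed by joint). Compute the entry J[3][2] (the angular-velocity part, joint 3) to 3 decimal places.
axis z_2 = (0.8660,0.5000,-0.0000); lever o_n−o_2 = (-2.5000,4.3301,2.0000)
cross product → J_v[:, 2] = (1.0000,-1.7321,5.0000)
J_ω[:, 2] = z_2
entry J[3][2] = 0.8660

0.866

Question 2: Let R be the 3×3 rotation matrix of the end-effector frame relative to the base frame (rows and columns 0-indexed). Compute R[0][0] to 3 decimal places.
End-effector x-axis (col 0 of R) = (-0.5000,0.8660,0.0000)
R[0][0] = -0.5000

-0.500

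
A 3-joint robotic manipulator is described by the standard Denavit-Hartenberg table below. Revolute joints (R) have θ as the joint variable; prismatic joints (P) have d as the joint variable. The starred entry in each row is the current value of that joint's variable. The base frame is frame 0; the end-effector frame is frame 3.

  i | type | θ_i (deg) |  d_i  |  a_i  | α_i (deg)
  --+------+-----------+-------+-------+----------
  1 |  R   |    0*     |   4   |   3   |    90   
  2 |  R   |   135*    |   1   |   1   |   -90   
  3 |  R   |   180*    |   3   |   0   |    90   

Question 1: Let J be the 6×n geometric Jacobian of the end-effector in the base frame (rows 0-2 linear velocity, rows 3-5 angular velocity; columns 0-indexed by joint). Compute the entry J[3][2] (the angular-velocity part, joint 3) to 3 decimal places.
-0.707

axis z_2 = (-0.7071,-0.0000,-0.7071); lever o_n−o_2 = (-2.1213,-0.0000,-2.1213)
cross product → J_v[:, 2] = (0.0000,0.0000,-0.0000)
J_ω[:, 2] = z_2
entry J[3][2] = -0.7071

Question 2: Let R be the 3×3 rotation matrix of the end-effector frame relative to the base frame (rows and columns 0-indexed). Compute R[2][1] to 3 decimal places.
End-effector y-axis (col 1 of R) = (-0.7071,-0.0000,-0.7071)
R[2][1] = -0.7071

-0.707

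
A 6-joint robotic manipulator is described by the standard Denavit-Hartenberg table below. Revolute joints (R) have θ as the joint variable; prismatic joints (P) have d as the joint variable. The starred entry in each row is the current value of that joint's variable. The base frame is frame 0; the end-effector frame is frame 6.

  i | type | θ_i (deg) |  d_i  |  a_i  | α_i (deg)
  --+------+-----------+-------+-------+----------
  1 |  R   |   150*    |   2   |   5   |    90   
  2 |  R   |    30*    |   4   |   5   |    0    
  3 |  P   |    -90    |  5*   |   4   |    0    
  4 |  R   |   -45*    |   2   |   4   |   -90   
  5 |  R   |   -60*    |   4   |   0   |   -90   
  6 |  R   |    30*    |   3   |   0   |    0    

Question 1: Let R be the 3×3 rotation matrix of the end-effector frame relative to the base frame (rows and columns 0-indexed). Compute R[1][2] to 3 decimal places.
End-effector z-axis (col 2 of R) = (-0.0559,-0.5451,-0.8365)
R[1][2] = -0.5451

-0.545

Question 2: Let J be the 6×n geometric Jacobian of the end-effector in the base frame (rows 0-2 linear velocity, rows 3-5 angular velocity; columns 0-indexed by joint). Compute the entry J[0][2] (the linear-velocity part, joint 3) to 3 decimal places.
0.500

prismatic axis z_2 = (0.5000,0.8660,0.0000)
J_v[:, 2] = z_2; J_ω[:, 2] = (0,0,0)
entry J[0][2] = 0.5000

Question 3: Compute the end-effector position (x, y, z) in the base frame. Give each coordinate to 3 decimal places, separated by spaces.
-6.929 14.970 -6.373

after link 1: o_1 = (-4.3301, 2.5000, 2.0000)
after link 2: o_2 = (-6.0801, 8.1292, 4.5000)
after link 3: o_3 = (-5.3122, 13.4593, 1.0359)
after link 4: o_4 = (-3.4156, 14.6737, -2.8278)
after link 5: o_5 = (-6.7617, 16.6056, -3.8631)
after link 6: o_6 = (-6.9293, 14.9703, -6.3726)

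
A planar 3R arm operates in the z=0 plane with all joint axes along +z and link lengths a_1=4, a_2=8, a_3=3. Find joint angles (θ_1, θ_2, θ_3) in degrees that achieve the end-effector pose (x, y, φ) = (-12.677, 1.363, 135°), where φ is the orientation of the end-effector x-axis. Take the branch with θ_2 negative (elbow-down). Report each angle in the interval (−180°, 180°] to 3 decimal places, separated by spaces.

-134.996 -60.003 -30.002

wrist centre = target − a_3·(cos φ, sin φ) = (-10.5557, -0.7583)
cos θ_2 = (111.9974−4²−8²)/(2·4·8) = 0.5000; θ_2 = -60.0027° (elbow-down)
β = atan2(-0.7583,-10.5557) = -175.8909°; ψ = atan2(-6.9284,7.9997) = -40.8953°
θ_1 = β − ψ = -134.9956°
θ_3 = φ − θ_1 − θ_2 = -30.0017° (wrapped to (-180°,180°])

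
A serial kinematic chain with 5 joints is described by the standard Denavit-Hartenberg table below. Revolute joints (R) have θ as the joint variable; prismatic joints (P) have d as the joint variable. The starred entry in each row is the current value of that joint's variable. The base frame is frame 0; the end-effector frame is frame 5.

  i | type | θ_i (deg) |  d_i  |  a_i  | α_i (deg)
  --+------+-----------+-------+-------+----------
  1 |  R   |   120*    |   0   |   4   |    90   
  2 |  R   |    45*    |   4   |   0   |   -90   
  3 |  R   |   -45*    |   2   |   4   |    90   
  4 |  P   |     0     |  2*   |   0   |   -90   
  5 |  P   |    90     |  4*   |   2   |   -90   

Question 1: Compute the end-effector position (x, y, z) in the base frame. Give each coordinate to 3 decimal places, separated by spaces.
5.035 4.936 6.243

after link 1: o_1 = (-2.0000, 3.4641, 0.0000)
after link 2: o_2 = (1.4641, 5.4641, 0.0000)
after link 3: o_3 = (3.6207, 7.3856, 3.4142)
after link 4: o_4 = (5.3454, 7.2267, 2.4142)
after link 5: o_5 = (5.0349, 4.9361, 6.2426)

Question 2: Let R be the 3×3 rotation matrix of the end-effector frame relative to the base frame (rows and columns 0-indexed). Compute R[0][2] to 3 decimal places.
-0.362

End-effector z-axis (col 2 of R) = (-0.3624,-0.7866,-0.5000)
R[0][2] = -0.3624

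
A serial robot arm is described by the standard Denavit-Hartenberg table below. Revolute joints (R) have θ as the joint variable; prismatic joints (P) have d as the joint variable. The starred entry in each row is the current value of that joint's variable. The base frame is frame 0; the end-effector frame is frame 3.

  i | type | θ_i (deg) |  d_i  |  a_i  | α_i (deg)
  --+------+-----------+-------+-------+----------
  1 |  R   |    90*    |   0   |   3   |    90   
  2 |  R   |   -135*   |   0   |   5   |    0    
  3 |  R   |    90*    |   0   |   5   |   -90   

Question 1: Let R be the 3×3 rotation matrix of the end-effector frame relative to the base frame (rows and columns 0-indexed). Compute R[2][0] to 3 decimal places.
-0.707

End-effector x-axis (col 0 of R) = (0.0000,0.7071,-0.7071)
R[2][0] = -0.7071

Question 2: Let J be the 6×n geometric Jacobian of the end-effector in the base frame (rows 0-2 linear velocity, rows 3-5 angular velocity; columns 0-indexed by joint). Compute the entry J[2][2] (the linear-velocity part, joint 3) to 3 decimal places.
axis z_2 = (1.0000,-0.0000,0.0000); lever o_n−o_2 = (0.0000,3.5355,-3.5355)
cross product → J_v[:, 2] = (0.0000,3.5355,3.5355)
J_ω[:, 2] = z_2
entry J[2][2] = 3.5355

3.536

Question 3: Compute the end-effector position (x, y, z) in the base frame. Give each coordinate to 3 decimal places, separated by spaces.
0.000 3.000 -7.071

after link 1: o_1 = (0.0000, 3.0000, 0.0000)
after link 2: o_2 = (0.0000, -0.5355, -3.5355)
after link 3: o_3 = (0.0000, 3.0000, -7.0711)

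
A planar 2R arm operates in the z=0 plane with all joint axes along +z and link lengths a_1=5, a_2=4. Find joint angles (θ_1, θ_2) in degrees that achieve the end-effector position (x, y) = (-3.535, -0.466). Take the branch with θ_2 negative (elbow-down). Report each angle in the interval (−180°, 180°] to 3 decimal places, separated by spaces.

-120.005 -135.005

cos θ_2 = (12.7134−5²−4²)/(2·5·4) = -0.7072; θ_2 = -135.0048° (elbow-down)
β = atan2(-0.4660,-3.5350) = -172.4903°; ψ = atan2(-2.8282,2.1713) = -52.4848°
θ_1 = β − ψ = -120.0055°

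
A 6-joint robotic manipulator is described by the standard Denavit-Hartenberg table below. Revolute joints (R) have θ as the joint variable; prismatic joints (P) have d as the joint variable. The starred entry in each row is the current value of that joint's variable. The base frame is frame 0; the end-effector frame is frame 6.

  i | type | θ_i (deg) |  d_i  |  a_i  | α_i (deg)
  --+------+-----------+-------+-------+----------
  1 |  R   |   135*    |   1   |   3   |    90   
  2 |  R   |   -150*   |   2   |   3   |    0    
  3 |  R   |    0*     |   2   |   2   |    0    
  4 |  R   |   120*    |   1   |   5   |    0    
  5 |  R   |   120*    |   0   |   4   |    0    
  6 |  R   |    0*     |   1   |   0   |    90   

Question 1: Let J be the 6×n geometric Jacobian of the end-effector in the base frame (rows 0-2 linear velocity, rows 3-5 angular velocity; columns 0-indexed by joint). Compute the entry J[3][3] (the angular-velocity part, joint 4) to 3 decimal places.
0.707

axis z_3 = (0.7071,0.7071,0.0000); lever o_n−o_3 = (-1.6476,4.4761,1.5000)
cross product → J_v[:, 3] = (1.0607,-1.0607,4.3301)
J_ω[:, 3] = z_3
entry J[3][3] = 0.7071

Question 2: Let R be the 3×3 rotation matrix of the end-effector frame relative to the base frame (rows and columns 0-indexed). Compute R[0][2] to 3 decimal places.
End-effector z-axis (col 2 of R) = (-0.7071,0.7071,-0.0000)
R[0][2] = -0.7071

-0.707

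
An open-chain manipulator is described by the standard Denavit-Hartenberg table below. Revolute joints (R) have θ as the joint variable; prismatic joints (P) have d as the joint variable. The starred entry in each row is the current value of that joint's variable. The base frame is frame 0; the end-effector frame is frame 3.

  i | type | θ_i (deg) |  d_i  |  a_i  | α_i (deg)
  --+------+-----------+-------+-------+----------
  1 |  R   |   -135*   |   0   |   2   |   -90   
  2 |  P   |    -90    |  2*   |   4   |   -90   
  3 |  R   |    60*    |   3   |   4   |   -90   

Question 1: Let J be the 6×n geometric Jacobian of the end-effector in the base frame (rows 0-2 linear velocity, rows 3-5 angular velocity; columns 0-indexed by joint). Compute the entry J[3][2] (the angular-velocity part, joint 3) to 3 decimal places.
axis z_2 = (-0.7071,-0.7071,-0.0000); lever o_n−o_2 = (-4.5708,0.3282,2.0000)
cross product → J_v[:, 2] = (-1.4142,1.4142,-3.4641)
J_ω[:, 2] = z_2
entry J[3][2] = -0.7071

-0.707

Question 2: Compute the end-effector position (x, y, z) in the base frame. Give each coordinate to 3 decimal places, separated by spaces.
after link 1: o_1 = (-1.4142, -1.4142, 0.0000)
after link 2: o_2 = (-0.0000, -2.8284, 4.0000)
after link 3: o_3 = (-4.5708, -2.5003, 6.0000)

-4.571 -2.500 6.000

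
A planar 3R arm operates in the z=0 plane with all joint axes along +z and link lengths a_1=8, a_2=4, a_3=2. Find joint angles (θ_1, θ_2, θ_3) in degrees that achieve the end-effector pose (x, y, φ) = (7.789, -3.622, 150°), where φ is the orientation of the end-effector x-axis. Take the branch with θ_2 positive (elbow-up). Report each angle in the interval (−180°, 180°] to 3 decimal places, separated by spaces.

wrist centre = target − a_3·(cos φ, sin φ) = (9.5211, -4.6220)
cos θ_2 = (112.0133−8²−4²)/(2·8·4) = 0.5002; θ_2 = 59.9863° (elbow-up)
β = atan2(-4.6220,9.5211) = -25.8943°; ψ = atan2(3.4636,10.0008) = 19.1027°
θ_1 = β − ψ = -44.9970°
θ_3 = φ − θ_1 − θ_2 = 135.0107° (wrapped to (-180°,180°])

-44.997 59.986 135.011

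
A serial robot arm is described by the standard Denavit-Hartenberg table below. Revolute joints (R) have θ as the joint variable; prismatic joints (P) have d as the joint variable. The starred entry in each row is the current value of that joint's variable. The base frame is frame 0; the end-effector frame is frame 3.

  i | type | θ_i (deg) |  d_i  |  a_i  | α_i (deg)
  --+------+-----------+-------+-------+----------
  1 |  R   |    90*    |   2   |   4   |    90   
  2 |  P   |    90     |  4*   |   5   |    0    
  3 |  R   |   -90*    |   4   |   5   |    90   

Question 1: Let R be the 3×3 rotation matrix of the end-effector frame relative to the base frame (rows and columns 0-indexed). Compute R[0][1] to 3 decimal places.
1.000

End-effector y-axis (col 1 of R) = (1.0000,-0.0000,0.0000)
R[0][1] = 1.0000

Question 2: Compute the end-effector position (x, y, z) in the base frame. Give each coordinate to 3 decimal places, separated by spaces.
8.000 9.000 7.000

after link 1: o_1 = (0.0000, 4.0000, 2.0000)
after link 2: o_2 = (4.0000, 4.0000, 7.0000)
after link 3: o_3 = (8.0000, 9.0000, 7.0000)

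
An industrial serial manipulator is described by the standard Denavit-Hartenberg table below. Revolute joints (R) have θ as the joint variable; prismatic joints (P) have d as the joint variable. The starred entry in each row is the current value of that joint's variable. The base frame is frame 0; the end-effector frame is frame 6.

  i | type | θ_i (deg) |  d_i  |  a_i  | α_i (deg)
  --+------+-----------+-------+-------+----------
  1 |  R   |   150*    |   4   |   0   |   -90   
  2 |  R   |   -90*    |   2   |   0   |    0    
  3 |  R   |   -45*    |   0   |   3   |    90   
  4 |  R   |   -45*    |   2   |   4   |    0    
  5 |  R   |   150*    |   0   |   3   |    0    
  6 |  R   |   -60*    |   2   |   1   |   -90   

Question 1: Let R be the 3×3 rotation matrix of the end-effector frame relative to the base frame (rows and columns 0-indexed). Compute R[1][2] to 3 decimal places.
-0.362

End-effector z-axis (col 2 of R) = (-0.7866,-0.3624,-0.5000)
R[1][2] = -0.3624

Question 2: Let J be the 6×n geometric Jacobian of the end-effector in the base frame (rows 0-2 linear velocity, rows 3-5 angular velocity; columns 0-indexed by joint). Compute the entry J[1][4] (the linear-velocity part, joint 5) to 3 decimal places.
axis z_4 = (0.6124,-0.3536,-0.7071); lever o_n−o_4 = (-0.6202,-3.8045,-1.4633)
cross product → J_v[:, 4] = (-2.1729,1.3346,-2.5490)
J_ω[:, 4] = z_4
entry J[1][4] = 1.3346

1.335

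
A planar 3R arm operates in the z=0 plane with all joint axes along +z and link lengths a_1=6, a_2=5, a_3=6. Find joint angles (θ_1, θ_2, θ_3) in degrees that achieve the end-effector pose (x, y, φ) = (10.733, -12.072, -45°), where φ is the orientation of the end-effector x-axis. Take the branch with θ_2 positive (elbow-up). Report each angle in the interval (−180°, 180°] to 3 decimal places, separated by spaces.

wrist centre = target − a_3·(cos φ, sin φ) = (6.4904, -7.8294)
cos θ_2 = (103.4236−6²−5²)/(2·6·5) = 0.7071; θ_2 = 45.0037° (elbow-up)
β = atan2(-7.8294,6.4904) = -50.3420°; ψ = atan2(3.5358,9.5353) = 20.3452°
θ_1 = β − ψ = -70.6872°
θ_3 = φ − θ_1 − θ_2 = -19.3165° (wrapped to (-180°,180°])

-70.687 45.004 -19.317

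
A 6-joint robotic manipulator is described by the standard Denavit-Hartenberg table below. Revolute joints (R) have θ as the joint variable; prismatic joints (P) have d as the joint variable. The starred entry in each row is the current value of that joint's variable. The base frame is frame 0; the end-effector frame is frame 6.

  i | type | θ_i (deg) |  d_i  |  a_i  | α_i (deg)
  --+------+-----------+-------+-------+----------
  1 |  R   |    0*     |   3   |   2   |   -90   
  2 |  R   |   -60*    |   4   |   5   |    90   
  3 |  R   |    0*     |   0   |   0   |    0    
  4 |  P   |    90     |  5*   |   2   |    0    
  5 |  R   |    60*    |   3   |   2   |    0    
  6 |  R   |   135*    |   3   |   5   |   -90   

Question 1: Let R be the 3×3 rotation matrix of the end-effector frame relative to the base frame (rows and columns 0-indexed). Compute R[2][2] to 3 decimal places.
End-effector z-axis (col 2 of R) = (0.4830,0.2588,0.8365)
R[2][2] = 0.8365

0.837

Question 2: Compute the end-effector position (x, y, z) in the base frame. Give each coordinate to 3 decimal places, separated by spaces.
-5.245 2.170 12.451

after link 1: o_1 = (2.0000, 0.0000, 3.0000)
after link 2: o_2 = (4.5000, 4.0000, 7.3301)
after link 3: o_3 = (4.5000, 4.0000, 7.3301)
after link 4: o_4 = (0.1699, 6.0000, 9.8301)
after link 5: o_5 = (-3.2942, 7.0000, 9.8301)
after link 6: o_6 = (-5.2453, 2.1704, 12.4508)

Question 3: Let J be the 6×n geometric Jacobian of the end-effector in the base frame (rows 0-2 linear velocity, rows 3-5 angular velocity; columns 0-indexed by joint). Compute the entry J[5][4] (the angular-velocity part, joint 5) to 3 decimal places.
axis z_4 = (-0.8660,0.0000,0.5000); lever o_n−o_4 = (-5.4151,-3.8296,2.6207)
cross product → J_v[:, 4] = (1.9148,-0.4380,3.3166)
J_ω[:, 4] = z_4
entry J[5][4] = 0.5000

0.500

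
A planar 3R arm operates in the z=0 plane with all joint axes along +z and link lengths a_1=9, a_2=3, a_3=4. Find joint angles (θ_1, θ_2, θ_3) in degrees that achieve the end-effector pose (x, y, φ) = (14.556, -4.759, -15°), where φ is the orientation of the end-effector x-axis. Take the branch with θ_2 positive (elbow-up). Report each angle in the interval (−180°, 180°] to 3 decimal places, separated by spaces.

-29.998 44.989 -29.991

wrist centre = target − a_3·(cos φ, sin φ) = (10.6923, -3.7237)
cos θ_2 = (128.1913−9²−3²)/(2·9·3) = 0.7072; θ_2 = 44.9887° (elbow-up)
β = atan2(-3.7237,10.6923) = -19.2013°; ψ = atan2(2.1209,11.1217) = 10.7966°
θ_1 = β − ψ = -29.9979°
θ_3 = φ − θ_1 − θ_2 = -29.9908° (wrapped to (-180°,180°])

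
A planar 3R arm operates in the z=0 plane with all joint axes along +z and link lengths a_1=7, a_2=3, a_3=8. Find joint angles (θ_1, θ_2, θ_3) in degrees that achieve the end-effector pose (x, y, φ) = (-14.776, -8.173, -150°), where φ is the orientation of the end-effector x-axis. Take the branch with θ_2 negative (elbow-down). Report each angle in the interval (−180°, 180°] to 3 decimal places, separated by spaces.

-135.003 -59.997 45.000

wrist centre = target − a_3·(cos φ, sin φ) = (-7.8478, -4.1730)
cos θ_2 = (79.0018−7²−3²)/(2·7·3) = 0.5000; θ_2 = -59.9971° (elbow-down)
β = atan2(-4.1730,-7.8478) = -151.9986°; ψ = atan2(-2.5980,8.5001) = -16.9954°
θ_1 = β − ψ = -135.0032°
θ_3 = φ − θ_1 − θ_2 = 45.0003° (wrapped to (-180°,180°])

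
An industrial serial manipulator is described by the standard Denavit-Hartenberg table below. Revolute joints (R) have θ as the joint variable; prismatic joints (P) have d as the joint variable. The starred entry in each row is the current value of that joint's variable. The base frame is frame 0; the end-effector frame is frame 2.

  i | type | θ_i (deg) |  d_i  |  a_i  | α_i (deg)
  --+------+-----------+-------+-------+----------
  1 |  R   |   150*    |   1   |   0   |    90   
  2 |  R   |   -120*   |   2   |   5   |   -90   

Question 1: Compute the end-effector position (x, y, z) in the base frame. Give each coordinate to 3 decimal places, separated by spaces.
after link 1: o_1 = (0.0000, 0.0000, 1.0000)
after link 2: o_2 = (3.1651, 0.4821, -3.3301)

3.165 0.482 -3.330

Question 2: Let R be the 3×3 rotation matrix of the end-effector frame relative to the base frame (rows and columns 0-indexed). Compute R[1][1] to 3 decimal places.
End-effector y-axis (col 1 of R) = (-0.5000,-0.8660,-0.0000)
R[1][1] = -0.8660

-0.866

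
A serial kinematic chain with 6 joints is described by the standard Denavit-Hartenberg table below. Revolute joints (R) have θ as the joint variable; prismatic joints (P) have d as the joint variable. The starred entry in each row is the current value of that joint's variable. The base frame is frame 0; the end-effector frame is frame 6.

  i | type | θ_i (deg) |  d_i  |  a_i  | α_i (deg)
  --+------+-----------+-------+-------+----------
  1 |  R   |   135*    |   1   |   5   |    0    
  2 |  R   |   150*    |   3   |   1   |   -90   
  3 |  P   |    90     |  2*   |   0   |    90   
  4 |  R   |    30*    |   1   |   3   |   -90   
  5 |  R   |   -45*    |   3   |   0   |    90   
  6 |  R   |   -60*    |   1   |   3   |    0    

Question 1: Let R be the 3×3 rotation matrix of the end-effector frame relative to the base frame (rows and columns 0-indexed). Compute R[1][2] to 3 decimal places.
End-effector z-axis (col 2 of R) = (-0.1585,-0.7745,0.6124)
R[1][2] = -0.7745

-0.775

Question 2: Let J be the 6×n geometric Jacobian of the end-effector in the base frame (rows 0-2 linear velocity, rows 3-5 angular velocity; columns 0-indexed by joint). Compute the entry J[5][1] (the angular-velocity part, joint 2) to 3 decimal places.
axis z_1 = (0.0000,0.0000,1.0000); lever o_n−o_1 = (4.8629,-2.5977,0.2967)
cross product → J_v[:, 1] = (2.5977,4.8629,-0.0000)
J_ω[:, 1] = z_1
entry J[5][1] = 1.0000

1.000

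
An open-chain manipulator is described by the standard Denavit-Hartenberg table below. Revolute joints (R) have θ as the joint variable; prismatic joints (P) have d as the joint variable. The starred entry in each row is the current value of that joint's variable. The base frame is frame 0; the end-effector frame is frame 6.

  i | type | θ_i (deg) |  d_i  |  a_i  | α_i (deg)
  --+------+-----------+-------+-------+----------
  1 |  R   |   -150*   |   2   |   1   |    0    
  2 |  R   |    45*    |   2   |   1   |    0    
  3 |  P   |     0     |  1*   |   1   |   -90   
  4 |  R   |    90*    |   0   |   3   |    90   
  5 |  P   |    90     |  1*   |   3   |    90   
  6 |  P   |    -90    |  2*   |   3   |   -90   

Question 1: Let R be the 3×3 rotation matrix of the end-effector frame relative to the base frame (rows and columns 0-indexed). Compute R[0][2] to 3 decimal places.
0.966

End-effector z-axis (col 2 of R) = (0.9659,-0.2588,-0.0000)
R[0][2] = 0.9659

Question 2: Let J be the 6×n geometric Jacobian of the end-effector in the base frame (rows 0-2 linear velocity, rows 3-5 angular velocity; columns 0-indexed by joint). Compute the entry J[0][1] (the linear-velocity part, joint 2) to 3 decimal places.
axis z_1 = (0.0000,0.0000,1.0000); lever o_n−o_1 = (2.8978,-0.7765,-2.0000)
cross product → J_v[:, 1] = (0.7765,2.8978,-0.0000)
J_ω[:, 1] = z_1
entry J[0][1] = 0.7765

0.776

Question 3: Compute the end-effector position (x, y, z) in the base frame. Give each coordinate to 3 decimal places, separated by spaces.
after link 1: o_1 = (-0.8660, -0.5000, 2.0000)
after link 2: o_2 = (-1.1248, -1.4659, 4.0000)
after link 3: o_3 = (-1.3837, -2.4319, 5.0000)
after link 4: o_4 = (-1.3837, -2.4319, 2.0000)
after link 5: o_5 = (1.2553, -4.1742, 2.0000)
after link 6: o_6 = (2.0318, -1.2765, -0.0000)

2.032 -1.276 -0.000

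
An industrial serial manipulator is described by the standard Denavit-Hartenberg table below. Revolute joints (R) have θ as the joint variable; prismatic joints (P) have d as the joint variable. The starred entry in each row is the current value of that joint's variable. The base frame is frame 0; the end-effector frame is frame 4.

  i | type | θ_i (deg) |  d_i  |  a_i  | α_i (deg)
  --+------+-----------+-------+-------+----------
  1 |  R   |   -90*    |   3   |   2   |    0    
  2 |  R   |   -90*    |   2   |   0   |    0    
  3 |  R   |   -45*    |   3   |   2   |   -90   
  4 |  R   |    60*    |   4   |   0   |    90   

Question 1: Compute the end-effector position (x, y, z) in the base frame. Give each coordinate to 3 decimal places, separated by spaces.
-4.243 -3.414 8.000

after link 1: o_1 = (0.0000, -2.0000, 3.0000)
after link 2: o_2 = (0.0000, -2.0000, 5.0000)
after link 3: o_3 = (-1.4142, -0.5858, 8.0000)
after link 4: o_4 = (-4.2426, -3.4142, 8.0000)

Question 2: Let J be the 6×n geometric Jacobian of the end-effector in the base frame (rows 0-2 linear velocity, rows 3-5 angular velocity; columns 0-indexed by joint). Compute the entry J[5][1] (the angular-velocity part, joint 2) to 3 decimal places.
axis z_1 = (0.0000,0.0000,1.0000); lever o_n−o_1 = (-4.2426,-1.4142,5.0000)
cross product → J_v[:, 1] = (1.4142,-4.2426,0.0000)
J_ω[:, 1] = z_1
entry J[5][1] = 1.0000

1.000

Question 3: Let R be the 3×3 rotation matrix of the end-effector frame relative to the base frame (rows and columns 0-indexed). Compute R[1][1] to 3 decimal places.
-0.707

End-effector y-axis (col 1 of R) = (-0.7071,-0.7071,0.0000)
R[1][1] = -0.7071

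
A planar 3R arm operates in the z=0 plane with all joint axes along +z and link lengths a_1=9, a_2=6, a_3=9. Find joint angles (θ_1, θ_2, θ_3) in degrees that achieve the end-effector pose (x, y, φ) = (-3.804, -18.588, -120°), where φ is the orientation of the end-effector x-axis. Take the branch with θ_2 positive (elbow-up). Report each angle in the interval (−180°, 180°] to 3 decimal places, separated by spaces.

-120.002 90.005 -90.003

wrist centre = target − a_3·(cos φ, sin φ) = (0.6960, -10.7938)
cos θ_2 = (116.9899−9²−6²)/(2·9·6) = -0.0001; θ_2 = 90.0053° (elbow-up)
β = atan2(-10.7938,0.6960) = -86.3106°; ψ = atan2(6.0000,8.9994) = 33.6917°
θ_1 = β − ψ = -120.0023°
θ_3 = φ − θ_1 − θ_2 = -90.0031° (wrapped to (-180°,180°])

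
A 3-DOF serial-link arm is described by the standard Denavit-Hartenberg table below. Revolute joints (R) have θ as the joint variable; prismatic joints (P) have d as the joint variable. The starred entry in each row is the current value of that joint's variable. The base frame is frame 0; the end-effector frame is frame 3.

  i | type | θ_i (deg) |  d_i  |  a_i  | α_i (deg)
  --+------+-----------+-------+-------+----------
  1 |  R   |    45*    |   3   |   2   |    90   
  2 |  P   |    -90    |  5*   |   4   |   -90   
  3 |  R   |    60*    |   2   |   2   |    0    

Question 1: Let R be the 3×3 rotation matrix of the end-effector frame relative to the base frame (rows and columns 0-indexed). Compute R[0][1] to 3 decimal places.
-0.354

End-effector y-axis (col 1 of R) = (-0.3536,0.3536,0.8660)
R[0][1] = -0.3536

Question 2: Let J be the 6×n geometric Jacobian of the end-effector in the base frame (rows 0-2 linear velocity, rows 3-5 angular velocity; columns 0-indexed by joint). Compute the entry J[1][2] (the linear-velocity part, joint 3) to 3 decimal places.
axis z_2 = (0.7071,0.7071,0.0000); lever o_n−o_2 = (0.1895,2.6390,-1.0000)
cross product → J_v[:, 2] = (-0.7071,0.7071,1.7321)
J_ω[:, 2] = z_2
entry J[1][2] = 0.7071

0.707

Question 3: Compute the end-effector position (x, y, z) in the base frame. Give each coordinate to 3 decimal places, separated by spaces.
after link 1: o_1 = (1.4142, 1.4142, 3.0000)
after link 2: o_2 = (4.9497, -2.1213, -1.0000)
after link 3: o_3 = (5.1392, 0.5176, -2.0000)

5.139 0.518 -2.000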